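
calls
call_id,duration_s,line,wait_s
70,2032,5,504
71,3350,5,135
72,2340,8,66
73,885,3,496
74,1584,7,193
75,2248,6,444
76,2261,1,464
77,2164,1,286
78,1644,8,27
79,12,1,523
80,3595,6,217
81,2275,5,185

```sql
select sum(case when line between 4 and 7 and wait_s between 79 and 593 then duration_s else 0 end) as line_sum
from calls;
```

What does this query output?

15084

call_id=70: ✓ → 2032
call_id=71: ✓ → 3350
call_id=72: ✗
call_id=73: ✗
call_id=74: ✓ → 1584
call_id=75: ✓ → 2248
call_id=76: ✗
call_id=77: ✗
call_id=78: ✗
call_id=79: ✗
call_id=80: ✓ → 3595
call_id=81: ✓ → 2275
line_sum = 2032 + 3350 + 1584 + 2248 + 3595 + 2275 = 15084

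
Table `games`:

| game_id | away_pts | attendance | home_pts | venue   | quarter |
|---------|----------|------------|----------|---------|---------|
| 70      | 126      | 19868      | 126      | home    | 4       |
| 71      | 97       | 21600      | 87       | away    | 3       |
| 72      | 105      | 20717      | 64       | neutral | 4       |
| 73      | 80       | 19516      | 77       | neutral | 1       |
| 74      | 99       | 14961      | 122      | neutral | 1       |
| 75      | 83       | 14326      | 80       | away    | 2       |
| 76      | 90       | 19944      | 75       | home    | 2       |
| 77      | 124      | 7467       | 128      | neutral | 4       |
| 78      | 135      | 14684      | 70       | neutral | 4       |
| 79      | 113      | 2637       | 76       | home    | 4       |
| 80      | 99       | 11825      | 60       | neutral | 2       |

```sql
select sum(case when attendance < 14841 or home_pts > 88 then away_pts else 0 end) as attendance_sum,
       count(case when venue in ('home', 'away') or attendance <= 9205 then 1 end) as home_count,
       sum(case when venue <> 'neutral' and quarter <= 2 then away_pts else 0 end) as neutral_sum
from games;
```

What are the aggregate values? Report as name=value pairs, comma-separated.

attendance_sum=779, home_count=6, neutral_sum=173

[attendance_sum: attendance < 14841 or home_pts > 88]
game_id=70: ✓ → 126
game_id=71: ✗
game_id=72: ✗
game_id=73: ✗
game_id=74: ✓ → 99
game_id=75: ✓ → 83
game_id=76: ✗
game_id=77: ✓ → 124
game_id=78: ✓ → 135
game_id=79: ✓ → 113
game_id=80: ✓ → 99
attendance_sum = 126 + 99 + 83 + 124 + 135 + 113 + 99 = 779
—
[home_count: venue in ('home', 'away') or attendance <= 9205]
game_id=70: ✓ → 1
game_id=71: ✓ → 1
game_id=72: ✗
game_id=73: ✗
game_id=74: ✗
game_id=75: ✓ → 1
game_id=76: ✓ → 1
game_id=77: ✓ → 1
game_id=78: ✗
game_id=79: ✓ → 1
game_id=80: ✗
home_count = COUNT(1, 1, 1, 1, 1, 1) = 6
—
[neutral_sum: venue <> 'neutral' and quarter <= 2]
game_id=70: ✗
game_id=71: ✗
game_id=72: ✗
game_id=73: ✗
game_id=74: ✗
game_id=75: ✓ → 83
game_id=76: ✓ → 90
game_id=77: ✗
game_id=78: ✗
game_id=79: ✗
game_id=80: ✗
neutral_sum = 83 + 90 = 173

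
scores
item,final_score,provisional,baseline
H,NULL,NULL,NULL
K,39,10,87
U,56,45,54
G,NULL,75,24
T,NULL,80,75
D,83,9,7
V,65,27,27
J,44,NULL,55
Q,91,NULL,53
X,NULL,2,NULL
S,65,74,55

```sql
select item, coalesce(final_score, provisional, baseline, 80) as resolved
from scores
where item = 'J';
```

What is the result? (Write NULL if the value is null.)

item = J: final_score=44, provisional=NULL, baseline=55.
final_score=44 → 44

44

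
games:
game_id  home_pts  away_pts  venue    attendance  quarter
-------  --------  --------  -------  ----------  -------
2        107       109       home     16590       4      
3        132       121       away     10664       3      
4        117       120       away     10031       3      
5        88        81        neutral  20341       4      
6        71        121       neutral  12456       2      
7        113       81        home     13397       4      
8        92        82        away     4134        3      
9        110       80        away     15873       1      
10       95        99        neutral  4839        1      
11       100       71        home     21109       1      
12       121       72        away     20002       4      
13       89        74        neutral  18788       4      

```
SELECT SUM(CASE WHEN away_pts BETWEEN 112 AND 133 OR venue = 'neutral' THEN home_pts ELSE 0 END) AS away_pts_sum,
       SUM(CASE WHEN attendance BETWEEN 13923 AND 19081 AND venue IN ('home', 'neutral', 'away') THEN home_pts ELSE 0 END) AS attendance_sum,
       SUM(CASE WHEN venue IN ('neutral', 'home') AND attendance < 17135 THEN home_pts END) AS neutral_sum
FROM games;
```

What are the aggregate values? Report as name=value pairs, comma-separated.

away_pts_sum=592, attendance_sum=306, neutral_sum=386

[away_pts_sum: away_pts BETWEEN 112 AND 133 OR venue = 'neutral']
game_id=2: ✗
game_id=3: ✓ → 132
game_id=4: ✓ → 117
game_id=5: ✓ → 88
game_id=6: ✓ → 71
game_id=7: ✗
game_id=8: ✗
game_id=9: ✗
game_id=10: ✓ → 95
game_id=11: ✗
game_id=12: ✗
game_id=13: ✓ → 89
away_pts_sum = 132 + 117 + 88 + 71 + 95 + 89 = 592
—
[attendance_sum: attendance BETWEEN 13923 AND 19081 AND venue IN ('home', 'neutral', 'away')]
game_id=2: ✓ → 107
game_id=3: ✗
game_id=4: ✗
game_id=5: ✗
game_id=6: ✗
game_id=7: ✗
game_id=8: ✗
game_id=9: ✓ → 110
game_id=10: ✗
game_id=11: ✗
game_id=12: ✗
game_id=13: ✓ → 89
attendance_sum = 107 + 110 + 89 = 306
—
[neutral_sum: venue IN ('neutral', 'home') AND attendance < 17135]
game_id=2: ✓ → 107
game_id=3: ✗
game_id=4: ✗
game_id=5: ✗
game_id=6: ✓ → 71
game_id=7: ✓ → 113
game_id=8: ✗
game_id=9: ✗
game_id=10: ✓ → 95
game_id=11: ✗
game_id=12: ✗
game_id=13: ✗
neutral_sum = 107 + 71 + 113 + 95 = 386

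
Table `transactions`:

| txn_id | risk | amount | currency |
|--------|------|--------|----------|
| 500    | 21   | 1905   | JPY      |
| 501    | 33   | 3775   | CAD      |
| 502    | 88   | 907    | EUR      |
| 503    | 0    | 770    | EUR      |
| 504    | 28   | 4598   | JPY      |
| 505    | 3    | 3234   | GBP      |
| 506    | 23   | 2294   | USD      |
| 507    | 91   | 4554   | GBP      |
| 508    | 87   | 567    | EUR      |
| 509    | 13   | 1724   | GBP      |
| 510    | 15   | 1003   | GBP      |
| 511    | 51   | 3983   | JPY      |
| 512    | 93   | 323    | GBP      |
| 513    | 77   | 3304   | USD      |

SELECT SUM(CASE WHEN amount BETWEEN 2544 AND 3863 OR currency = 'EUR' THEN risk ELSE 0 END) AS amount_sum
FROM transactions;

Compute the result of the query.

288

txn_id=500: ✗
txn_id=501: ✓ → 33
txn_id=502: ✓ → 88
txn_id=503: ✓ → 0
txn_id=504: ✗
txn_id=505: ✓ → 3
txn_id=506: ✗
txn_id=507: ✗
txn_id=508: ✓ → 87
txn_id=509: ✗
txn_id=510: ✗
txn_id=511: ✗
txn_id=512: ✗
txn_id=513: ✓ → 77
amount_sum = 33 + 88 + 3 + 87 + 77 = 288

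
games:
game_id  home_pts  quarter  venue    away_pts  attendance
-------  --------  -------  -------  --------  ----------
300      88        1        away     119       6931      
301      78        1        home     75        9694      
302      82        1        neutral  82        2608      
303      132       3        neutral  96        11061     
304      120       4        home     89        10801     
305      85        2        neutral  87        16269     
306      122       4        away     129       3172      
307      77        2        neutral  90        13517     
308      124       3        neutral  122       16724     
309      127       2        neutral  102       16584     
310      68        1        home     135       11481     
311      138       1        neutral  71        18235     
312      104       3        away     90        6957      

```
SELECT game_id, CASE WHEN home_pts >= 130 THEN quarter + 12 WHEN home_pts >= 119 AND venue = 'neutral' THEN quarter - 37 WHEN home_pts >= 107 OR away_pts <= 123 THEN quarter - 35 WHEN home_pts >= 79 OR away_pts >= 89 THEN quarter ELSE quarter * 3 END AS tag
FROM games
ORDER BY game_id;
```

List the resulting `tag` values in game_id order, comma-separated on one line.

game_id=300: home_pts >= 107 OR away_pts <= 123 → -34
game_id=301: home_pts >= 107 OR away_pts <= 123 → -34
game_id=302: home_pts >= 107 OR away_pts <= 123 → -34
game_id=303: home_pts >= 130 → 15
game_id=304: home_pts >= 107 OR away_pts <= 123 → -31
game_id=305: home_pts >= 107 OR away_pts <= 123 → -33
game_id=306: home_pts >= 107 OR away_pts <= 123 → -31
game_id=307: home_pts >= 107 OR away_pts <= 123 → -33
game_id=308: home_pts >= 119 AND venue = 'neutral' → -34
game_id=309: home_pts >= 119 AND venue = 'neutral' → -35
game_id=310: home_pts >= 79 OR away_pts >= 89 → 1
game_id=311: home_pts >= 130 → 13
game_id=312: home_pts >= 107 OR away_pts <= 123 → -32

-34, -34, -34, 15, -31, -33, -31, -33, -34, -35, 1, 13, -32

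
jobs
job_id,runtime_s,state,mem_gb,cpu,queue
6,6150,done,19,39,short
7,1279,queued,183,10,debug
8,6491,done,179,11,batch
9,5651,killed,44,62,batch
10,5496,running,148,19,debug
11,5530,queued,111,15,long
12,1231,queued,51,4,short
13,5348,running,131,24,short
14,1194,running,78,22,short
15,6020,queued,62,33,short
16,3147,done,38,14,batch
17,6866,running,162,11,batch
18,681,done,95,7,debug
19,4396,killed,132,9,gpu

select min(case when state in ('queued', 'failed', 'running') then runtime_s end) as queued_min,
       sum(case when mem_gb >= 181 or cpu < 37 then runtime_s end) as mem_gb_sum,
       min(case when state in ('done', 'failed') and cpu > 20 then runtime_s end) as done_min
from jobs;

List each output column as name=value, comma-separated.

queued_min=1194, mem_gb_sum=47679, done_min=6150

[queued_min: state in ('queued', 'failed', 'running')]
job_id=6: ✗
job_id=7: ✓ → 1279
job_id=8: ✗
job_id=9: ✗
job_id=10: ✓ → 5496
job_id=11: ✓ → 5530
job_id=12: ✓ → 1231
job_id=13: ✓ → 5348
job_id=14: ✓ → 1194
job_id=15: ✓ → 6020
job_id=16: ✗
job_id=17: ✓ → 6866
job_id=18: ✗
job_id=19: ✗
queued_min = MIN(1279, 5496, 5530, 1231, 5348, 1194, 6020, 6866) = 1194
—
[mem_gb_sum: mem_gb >= 181 or cpu < 37]
job_id=6: ✗
job_id=7: ✓ → 1279
job_id=8: ✓ → 6491
job_id=9: ✗
job_id=10: ✓ → 5496
job_id=11: ✓ → 5530
job_id=12: ✓ → 1231
job_id=13: ✓ → 5348
job_id=14: ✓ → 1194
job_id=15: ✓ → 6020
job_id=16: ✓ → 3147
job_id=17: ✓ → 6866
job_id=18: ✓ → 681
job_id=19: ✓ → 4396
mem_gb_sum = 1279 + 6491 + 5496 + 5530 + 1231 + 5348 + 1194 + 6020 + 3147 + 6866 + 681 + 4396 = 47679
—
[done_min: state in ('done', 'failed') and cpu > 20]
job_id=6: ✓ → 6150
job_id=7: ✗
job_id=8: ✗
job_id=9: ✗
job_id=10: ✗
job_id=11: ✗
job_id=12: ✗
job_id=13: ✗
job_id=14: ✗
job_id=15: ✗
job_id=16: ✗
job_id=17: ✗
job_id=18: ✗
job_id=19: ✗
done_min = MIN(6150) = 6150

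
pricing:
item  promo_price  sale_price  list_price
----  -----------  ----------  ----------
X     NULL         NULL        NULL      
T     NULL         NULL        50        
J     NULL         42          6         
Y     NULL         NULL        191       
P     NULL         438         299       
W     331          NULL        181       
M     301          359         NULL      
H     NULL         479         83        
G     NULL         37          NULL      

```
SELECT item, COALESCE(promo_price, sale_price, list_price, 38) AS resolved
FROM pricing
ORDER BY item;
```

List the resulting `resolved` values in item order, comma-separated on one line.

37, 479, 42, 301, 438, 50, 331, 38, 191

item=G: promo_price=NULL, sale_price=37 → 37
item=H: promo_price=NULL, sale_price=479 → 479
item=J: promo_price=NULL, sale_price=42 → 42
item=M: promo_price=301 → 301
item=P: promo_price=NULL, sale_price=438 → 438
item=T: promo_price=NULL, sale_price=NULL, list_price=50 → 50
item=W: promo_price=331 → 331
item=X: promo_price=NULL, sale_price=NULL, list_price=NULL, → literal 38 → 38
item=Y: promo_price=NULL, sale_price=NULL, list_price=191 → 191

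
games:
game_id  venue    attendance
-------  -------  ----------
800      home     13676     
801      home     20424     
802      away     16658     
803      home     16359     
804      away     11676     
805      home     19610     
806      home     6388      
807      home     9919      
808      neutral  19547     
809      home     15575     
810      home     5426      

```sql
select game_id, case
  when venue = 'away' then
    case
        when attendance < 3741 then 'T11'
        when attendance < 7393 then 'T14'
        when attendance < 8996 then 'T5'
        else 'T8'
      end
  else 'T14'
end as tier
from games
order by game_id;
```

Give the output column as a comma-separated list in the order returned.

T14, T14, T8, T14, T8, T14, T14, T14, T14, T14, T14

game_id=800: venue='home' → outer ELSE → T14
game_id=801: venue='home' → outer ELSE → T14
game_id=802: venue='away' → inner[ELSE] → T8
game_id=803: venue='home' → outer ELSE → T14
game_id=804: venue='away' → inner[ELSE] → T8
game_id=805: venue='home' → outer ELSE → T14
game_id=806: venue='home' → outer ELSE → T14
game_id=807: venue='home' → outer ELSE → T14
game_id=808: venue='neutral' → outer ELSE → T14
game_id=809: venue='home' → outer ELSE → T14
game_id=810: venue='home' → outer ELSE → T14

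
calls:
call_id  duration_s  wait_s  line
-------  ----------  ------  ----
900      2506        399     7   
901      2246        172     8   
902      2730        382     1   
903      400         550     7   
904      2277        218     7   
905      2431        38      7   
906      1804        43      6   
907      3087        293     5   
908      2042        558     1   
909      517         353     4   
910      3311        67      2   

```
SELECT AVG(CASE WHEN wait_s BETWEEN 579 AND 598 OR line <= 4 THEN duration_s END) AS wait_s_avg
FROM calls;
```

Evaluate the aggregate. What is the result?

call_id=900: ✗
call_id=901: ✗
call_id=902: ✓ → 2730
call_id=903: ✗
call_id=904: ✗
call_id=905: ✗
call_id=906: ✗
call_id=907: ✗
call_id=908: ✓ → 2042
call_id=909: ✓ → 517
call_id=910: ✓ → 3311
wait_s_avg = (2730 + 2042 + 517 + 3311) / 4 = 2150

2150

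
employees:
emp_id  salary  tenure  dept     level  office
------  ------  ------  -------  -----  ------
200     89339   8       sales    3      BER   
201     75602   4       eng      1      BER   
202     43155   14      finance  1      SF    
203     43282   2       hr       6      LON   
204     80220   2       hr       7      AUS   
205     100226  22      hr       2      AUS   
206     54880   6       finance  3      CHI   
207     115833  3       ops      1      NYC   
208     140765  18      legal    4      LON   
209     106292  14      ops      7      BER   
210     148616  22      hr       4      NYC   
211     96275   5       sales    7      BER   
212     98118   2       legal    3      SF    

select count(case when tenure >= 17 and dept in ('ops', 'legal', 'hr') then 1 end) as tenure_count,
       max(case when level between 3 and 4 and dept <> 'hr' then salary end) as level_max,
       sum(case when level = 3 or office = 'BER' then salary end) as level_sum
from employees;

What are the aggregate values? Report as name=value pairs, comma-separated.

tenure_count=3, level_max=140765, level_sum=520506

[tenure_count: tenure >= 17 and dept in ('ops', 'legal', 'hr')]
emp_id=200: ✗
emp_id=201: ✗
emp_id=202: ✗
emp_id=203: ✗
emp_id=204: ✗
emp_id=205: ✓ → 1
emp_id=206: ✗
emp_id=207: ✗
emp_id=208: ✓ → 1
emp_id=209: ✗
emp_id=210: ✓ → 1
emp_id=211: ✗
emp_id=212: ✗
tenure_count = COUNT(1, 1, 1) = 3
—
[level_max: level between 3 and 4 and dept <> 'hr']
emp_id=200: ✓ → 89339
emp_id=201: ✗
emp_id=202: ✗
emp_id=203: ✗
emp_id=204: ✗
emp_id=205: ✗
emp_id=206: ✓ → 54880
emp_id=207: ✗
emp_id=208: ✓ → 140765
emp_id=209: ✗
emp_id=210: ✗
emp_id=211: ✗
emp_id=212: ✓ → 98118
level_max = MAX(89339, 54880, 140765, 98118) = 140765
—
[level_sum: level = 3 or office = 'BER']
emp_id=200: ✓ → 89339
emp_id=201: ✓ → 75602
emp_id=202: ✗
emp_id=203: ✗
emp_id=204: ✗
emp_id=205: ✗
emp_id=206: ✓ → 54880
emp_id=207: ✗
emp_id=208: ✗
emp_id=209: ✓ → 106292
emp_id=210: ✗
emp_id=211: ✓ → 96275
emp_id=212: ✓ → 98118
level_sum = 89339 + 75602 + 54880 + 106292 + 96275 + 98118 = 520506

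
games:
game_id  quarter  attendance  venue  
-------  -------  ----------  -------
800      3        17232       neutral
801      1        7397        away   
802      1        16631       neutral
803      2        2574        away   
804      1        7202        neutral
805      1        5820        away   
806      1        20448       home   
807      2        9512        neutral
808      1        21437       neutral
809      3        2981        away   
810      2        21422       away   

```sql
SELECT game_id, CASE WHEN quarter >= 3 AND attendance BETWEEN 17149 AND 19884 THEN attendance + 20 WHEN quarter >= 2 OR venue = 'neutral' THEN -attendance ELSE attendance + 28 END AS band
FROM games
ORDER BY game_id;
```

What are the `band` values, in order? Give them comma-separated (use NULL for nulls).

17252, 7425, -16631, -2574, -7202, 5848, 20476, -9512, -21437, -2981, -21422

game_id=800: quarter >= 3 AND attendance BETWEEN 17149 AND 19884 → 17252
game_id=801: ELSE → 7425
game_id=802: quarter >= 2 OR venue = 'neutral' → -16631
game_id=803: quarter >= 2 OR venue = 'neutral' → -2574
game_id=804: quarter >= 2 OR venue = 'neutral' → -7202
game_id=805: ELSE → 5848
game_id=806: ELSE → 20476
game_id=807: quarter >= 2 OR venue = 'neutral' → -9512
game_id=808: quarter >= 2 OR venue = 'neutral' → -21437
game_id=809: quarter >= 2 OR venue = 'neutral' → -2981
game_id=810: quarter >= 2 OR venue = 'neutral' → -21422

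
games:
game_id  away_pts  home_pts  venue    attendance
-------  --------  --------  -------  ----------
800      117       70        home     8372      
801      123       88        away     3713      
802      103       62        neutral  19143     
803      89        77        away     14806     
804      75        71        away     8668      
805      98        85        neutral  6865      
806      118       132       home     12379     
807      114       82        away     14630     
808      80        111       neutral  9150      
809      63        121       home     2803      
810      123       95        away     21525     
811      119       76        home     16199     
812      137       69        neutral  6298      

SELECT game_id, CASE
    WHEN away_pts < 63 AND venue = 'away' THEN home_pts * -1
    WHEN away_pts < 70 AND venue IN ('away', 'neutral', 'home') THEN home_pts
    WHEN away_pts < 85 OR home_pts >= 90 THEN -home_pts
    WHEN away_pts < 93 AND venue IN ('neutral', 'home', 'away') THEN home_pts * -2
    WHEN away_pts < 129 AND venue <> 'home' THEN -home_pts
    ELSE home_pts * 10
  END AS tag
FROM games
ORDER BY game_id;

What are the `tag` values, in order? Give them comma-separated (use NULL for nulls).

game_id=800: ELSE → 700
game_id=801: away_pts < 129 AND venue <> 'home' → -88
game_id=802: away_pts < 129 AND venue <> 'home' → -62
game_id=803: away_pts < 93 AND venue IN ('neutral', 'home', 'away') → -154
game_id=804: away_pts < 85 OR home_pts >= 90 → -71
game_id=805: away_pts < 129 AND venue <> 'home' → -85
game_id=806: away_pts < 85 OR home_pts >= 90 → -132
game_id=807: away_pts < 129 AND venue <> 'home' → -82
game_id=808: away_pts < 85 OR home_pts >= 90 → -111
game_id=809: away_pts < 70 AND venue IN ('away', 'neutral', 'home') → 121
game_id=810: away_pts < 85 OR home_pts >= 90 → -95
game_id=811: ELSE → 760
game_id=812: ELSE → 690

700, -88, -62, -154, -71, -85, -132, -82, -111, 121, -95, 760, 690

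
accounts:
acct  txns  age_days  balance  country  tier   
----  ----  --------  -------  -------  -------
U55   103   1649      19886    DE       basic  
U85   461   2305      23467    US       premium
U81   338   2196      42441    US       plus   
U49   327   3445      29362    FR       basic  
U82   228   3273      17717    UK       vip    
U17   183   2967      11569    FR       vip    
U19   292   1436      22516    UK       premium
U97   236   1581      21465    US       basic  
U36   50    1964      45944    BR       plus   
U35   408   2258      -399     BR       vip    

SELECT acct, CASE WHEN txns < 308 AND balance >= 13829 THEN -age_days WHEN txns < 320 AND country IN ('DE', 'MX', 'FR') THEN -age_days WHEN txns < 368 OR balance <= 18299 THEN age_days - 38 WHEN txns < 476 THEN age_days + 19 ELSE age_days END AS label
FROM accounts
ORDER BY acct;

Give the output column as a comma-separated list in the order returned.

acct=U17: txns < 320 AND country IN ('DE', 'MX', 'FR') → -2967
acct=U19: txns < 308 AND balance >= 13829 → -1436
acct=U35: txns < 368 OR balance <= 18299 → 2220
acct=U36: txns < 308 AND balance >= 13829 → -1964
acct=U49: txns < 368 OR balance <= 18299 → 3407
acct=U55: txns < 308 AND balance >= 13829 → -1649
acct=U81: txns < 368 OR balance <= 18299 → 2158
acct=U82: txns < 308 AND balance >= 13829 → -3273
acct=U85: txns < 476 → 2324
acct=U97: txns < 308 AND balance >= 13829 → -1581

-2967, -1436, 2220, -1964, 3407, -1649, 2158, -3273, 2324, -1581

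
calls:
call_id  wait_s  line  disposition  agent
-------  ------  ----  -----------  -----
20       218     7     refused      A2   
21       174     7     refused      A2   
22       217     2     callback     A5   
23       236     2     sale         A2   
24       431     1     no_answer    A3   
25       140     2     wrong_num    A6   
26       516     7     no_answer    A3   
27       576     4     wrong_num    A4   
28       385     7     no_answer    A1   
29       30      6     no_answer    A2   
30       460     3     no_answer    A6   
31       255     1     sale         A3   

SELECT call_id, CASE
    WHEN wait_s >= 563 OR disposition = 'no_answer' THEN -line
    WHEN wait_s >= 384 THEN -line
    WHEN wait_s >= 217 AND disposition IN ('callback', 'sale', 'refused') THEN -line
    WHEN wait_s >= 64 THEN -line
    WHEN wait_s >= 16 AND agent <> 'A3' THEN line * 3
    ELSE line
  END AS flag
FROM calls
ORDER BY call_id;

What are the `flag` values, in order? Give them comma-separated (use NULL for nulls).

call_id=20: wait_s >= 217 AND disposition IN ('callback', 'sale', 'refused') → -7
call_id=21: wait_s >= 64 → -7
call_id=22: wait_s >= 217 AND disposition IN ('callback', 'sale', 'refused') → -2
call_id=23: wait_s >= 217 AND disposition IN ('callback', 'sale', 'refused') → -2
call_id=24: wait_s >= 563 OR disposition = 'no_answer' → -1
call_id=25: wait_s >= 64 → -2
call_id=26: wait_s >= 563 OR disposition = 'no_answer' → -7
call_id=27: wait_s >= 563 OR disposition = 'no_answer' → -4
call_id=28: wait_s >= 563 OR disposition = 'no_answer' → -7
call_id=29: wait_s >= 563 OR disposition = 'no_answer' → -6
call_id=30: wait_s >= 563 OR disposition = 'no_answer' → -3
call_id=31: wait_s >= 217 AND disposition IN ('callback', 'sale', 'refused') → -1

-7, -7, -2, -2, -1, -2, -7, -4, -7, -6, -3, -1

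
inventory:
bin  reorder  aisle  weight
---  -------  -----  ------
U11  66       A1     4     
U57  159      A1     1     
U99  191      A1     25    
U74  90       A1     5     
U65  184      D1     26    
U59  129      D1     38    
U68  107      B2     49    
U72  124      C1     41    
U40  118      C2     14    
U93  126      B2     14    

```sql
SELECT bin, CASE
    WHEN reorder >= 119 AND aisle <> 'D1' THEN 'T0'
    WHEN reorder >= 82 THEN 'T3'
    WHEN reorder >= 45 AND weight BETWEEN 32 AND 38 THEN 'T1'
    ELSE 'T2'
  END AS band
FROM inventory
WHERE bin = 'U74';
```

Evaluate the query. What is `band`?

bin = U74: reorder=90, aisle=A1, weight=5.
reorder >= 119 AND aisle <> 'D1' → false
reorder >= 82 → true → T3

T3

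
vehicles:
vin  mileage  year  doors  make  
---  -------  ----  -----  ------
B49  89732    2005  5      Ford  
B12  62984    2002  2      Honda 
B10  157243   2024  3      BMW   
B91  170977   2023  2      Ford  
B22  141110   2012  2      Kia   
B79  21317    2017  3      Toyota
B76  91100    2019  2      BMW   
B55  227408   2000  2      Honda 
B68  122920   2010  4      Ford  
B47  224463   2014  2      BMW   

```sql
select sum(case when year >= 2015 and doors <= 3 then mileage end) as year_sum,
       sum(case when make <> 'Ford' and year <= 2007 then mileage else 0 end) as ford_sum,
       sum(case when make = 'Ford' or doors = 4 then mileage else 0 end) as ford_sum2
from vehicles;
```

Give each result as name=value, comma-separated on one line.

[year_sum: year >= 2015 and doors <= 3]
vin=B49: ✗
vin=B12: ✗
vin=B10: ✓ → 157243
vin=B91: ✓ → 170977
vin=B22: ✗
vin=B79: ✓ → 21317
vin=B76: ✓ → 91100
vin=B55: ✗
vin=B68: ✗
vin=B47: ✗
year_sum = 157243 + 170977 + 21317 + 91100 = 440637
—
[ford_sum: make <> 'Ford' and year <= 2007]
vin=B49: ✗
vin=B12: ✓ → 62984
vin=B10: ✗
vin=B91: ✗
vin=B22: ✗
vin=B79: ✗
vin=B76: ✗
vin=B55: ✓ → 227408
vin=B68: ✗
vin=B47: ✗
ford_sum = 62984 + 227408 = 290392
—
[ford_sum2: make = 'Ford' or doors = 4]
vin=B49: ✓ → 89732
vin=B12: ✗
vin=B10: ✗
vin=B91: ✓ → 170977
vin=B22: ✗
vin=B79: ✗
vin=B76: ✗
vin=B55: ✗
vin=B68: ✓ → 122920
vin=B47: ✗
ford_sum2 = 89732 + 170977 + 122920 = 383629

year_sum=440637, ford_sum=290392, ford_sum2=383629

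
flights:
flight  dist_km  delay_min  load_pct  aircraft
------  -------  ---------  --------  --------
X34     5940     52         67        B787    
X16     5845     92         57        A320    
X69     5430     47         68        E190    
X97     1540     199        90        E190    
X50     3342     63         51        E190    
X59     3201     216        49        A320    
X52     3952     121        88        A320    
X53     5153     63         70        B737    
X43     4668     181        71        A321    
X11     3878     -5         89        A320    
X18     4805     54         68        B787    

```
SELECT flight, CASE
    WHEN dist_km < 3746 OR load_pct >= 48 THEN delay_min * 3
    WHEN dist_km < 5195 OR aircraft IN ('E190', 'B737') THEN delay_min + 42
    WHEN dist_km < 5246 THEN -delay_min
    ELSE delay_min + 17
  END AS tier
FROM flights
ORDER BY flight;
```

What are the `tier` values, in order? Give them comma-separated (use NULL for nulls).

-15, 276, 162, 156, 543, 189, 363, 189, 648, 141, 597

flight=X11: dist_km < 3746 OR load_pct >= 48 → -15
flight=X16: dist_km < 3746 OR load_pct >= 48 → 276
flight=X18: dist_km < 3746 OR load_pct >= 48 → 162
flight=X34: dist_km < 3746 OR load_pct >= 48 → 156
flight=X43: dist_km < 3746 OR load_pct >= 48 → 543
flight=X50: dist_km < 3746 OR load_pct >= 48 → 189
flight=X52: dist_km < 3746 OR load_pct >= 48 → 363
flight=X53: dist_km < 3746 OR load_pct >= 48 → 189
flight=X59: dist_km < 3746 OR load_pct >= 48 → 648
flight=X69: dist_km < 3746 OR load_pct >= 48 → 141
flight=X97: dist_km < 3746 OR load_pct >= 48 → 597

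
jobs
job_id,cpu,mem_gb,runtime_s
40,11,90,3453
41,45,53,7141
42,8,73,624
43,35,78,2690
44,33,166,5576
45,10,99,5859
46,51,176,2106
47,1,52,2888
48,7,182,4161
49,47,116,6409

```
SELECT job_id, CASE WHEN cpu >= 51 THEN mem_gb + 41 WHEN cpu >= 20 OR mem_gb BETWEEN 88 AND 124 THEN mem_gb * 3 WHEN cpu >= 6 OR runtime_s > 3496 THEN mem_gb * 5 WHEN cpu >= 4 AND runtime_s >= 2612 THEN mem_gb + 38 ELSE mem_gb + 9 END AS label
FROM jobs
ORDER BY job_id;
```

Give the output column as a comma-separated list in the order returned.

270, 159, 365, 234, 498, 297, 217, 61, 910, 348

job_id=40: cpu >= 20 OR mem_gb BETWEEN 88 AND 124 → 270
job_id=41: cpu >= 20 OR mem_gb BETWEEN 88 AND 124 → 159
job_id=42: cpu >= 6 OR runtime_s > 3496 → 365
job_id=43: cpu >= 20 OR mem_gb BETWEEN 88 AND 124 → 234
job_id=44: cpu >= 20 OR mem_gb BETWEEN 88 AND 124 → 498
job_id=45: cpu >= 20 OR mem_gb BETWEEN 88 AND 124 → 297
job_id=46: cpu >= 51 → 217
job_id=47: ELSE → 61
job_id=48: cpu >= 6 OR runtime_s > 3496 → 910
job_id=49: cpu >= 20 OR mem_gb BETWEEN 88 AND 124 → 348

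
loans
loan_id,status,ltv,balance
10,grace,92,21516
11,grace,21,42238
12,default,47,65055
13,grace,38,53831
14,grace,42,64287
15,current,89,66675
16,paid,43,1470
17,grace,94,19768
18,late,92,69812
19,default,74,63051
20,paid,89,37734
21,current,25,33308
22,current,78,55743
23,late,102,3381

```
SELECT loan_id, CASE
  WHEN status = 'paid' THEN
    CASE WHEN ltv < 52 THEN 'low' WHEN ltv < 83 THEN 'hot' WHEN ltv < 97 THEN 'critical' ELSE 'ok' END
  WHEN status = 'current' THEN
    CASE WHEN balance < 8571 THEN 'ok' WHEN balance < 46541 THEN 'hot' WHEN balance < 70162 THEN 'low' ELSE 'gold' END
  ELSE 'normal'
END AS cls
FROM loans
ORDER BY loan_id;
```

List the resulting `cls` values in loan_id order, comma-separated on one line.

normal, normal, normal, normal, normal, low, low, normal, normal, normal, critical, hot, low, normal

loan_id=10: status='grace' → outer ELSE → normal
loan_id=11: status='grace' → outer ELSE → normal
loan_id=12: status='default' → outer ELSE → normal
loan_id=13: status='grace' → outer ELSE → normal
loan_id=14: status='grace' → outer ELSE → normal
loan_id=15: status='current' → inner[balance < 70162] → low
loan_id=16: status='paid' → inner[ltv < 52] → low
loan_id=17: status='grace' → outer ELSE → normal
loan_id=18: status='late' → outer ELSE → normal
loan_id=19: status='default' → outer ELSE → normal
loan_id=20: status='paid' → inner[ltv < 97] → critical
loan_id=21: status='current' → inner[balance < 46541] → hot
loan_id=22: status='current' → inner[balance < 70162] → low
loan_id=23: status='late' → outer ELSE → normal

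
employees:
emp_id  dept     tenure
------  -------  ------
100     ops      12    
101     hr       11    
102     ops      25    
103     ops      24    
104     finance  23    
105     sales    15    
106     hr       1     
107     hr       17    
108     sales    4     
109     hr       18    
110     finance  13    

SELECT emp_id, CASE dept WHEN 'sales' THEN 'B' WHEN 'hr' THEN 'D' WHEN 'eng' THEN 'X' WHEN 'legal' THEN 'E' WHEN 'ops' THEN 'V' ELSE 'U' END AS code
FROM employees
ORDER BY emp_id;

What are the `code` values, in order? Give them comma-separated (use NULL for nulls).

V, D, V, V, U, B, D, D, B, D, U

emp_id=100: dept='ops' → V
emp_id=101: dept='hr' → D
emp_id=102: dept='ops' → V
emp_id=103: dept='ops' → V
emp_id=104: ELSE → U
emp_id=105: dept='sales' → B
emp_id=106: dept='hr' → D
emp_id=107: dept='hr' → D
emp_id=108: dept='sales' → B
emp_id=109: dept='hr' → D
emp_id=110: ELSE → U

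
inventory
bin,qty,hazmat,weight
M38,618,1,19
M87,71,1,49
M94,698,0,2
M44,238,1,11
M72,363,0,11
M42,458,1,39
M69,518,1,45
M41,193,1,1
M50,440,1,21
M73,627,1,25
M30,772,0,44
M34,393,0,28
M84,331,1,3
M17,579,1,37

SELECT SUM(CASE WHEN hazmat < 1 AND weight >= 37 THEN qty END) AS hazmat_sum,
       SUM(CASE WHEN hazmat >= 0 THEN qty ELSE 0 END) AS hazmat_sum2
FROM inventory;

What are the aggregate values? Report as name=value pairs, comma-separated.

hazmat_sum=772, hazmat_sum2=6299

[hazmat_sum: hazmat < 1 AND weight >= 37]
bin=M38: ✗
bin=M87: ✗
bin=M94: ✗
bin=M44: ✗
bin=M72: ✗
bin=M42: ✗
bin=M69: ✗
bin=M41: ✗
bin=M50: ✗
bin=M73: ✗
bin=M30: ✓ → 772
bin=M34: ✗
bin=M84: ✗
bin=M17: ✗
hazmat_sum = 772
—
[hazmat_sum2: hazmat >= 0]
bin=M38: ✓ → 618
bin=M87: ✓ → 71
bin=M94: ✓ → 698
bin=M44: ✓ → 238
bin=M72: ✓ → 363
bin=M42: ✓ → 458
bin=M69: ✓ → 518
bin=M41: ✓ → 193
bin=M50: ✓ → 440
bin=M73: ✓ → 627
bin=M30: ✓ → 772
bin=M34: ✓ → 393
bin=M84: ✓ → 331
bin=M17: ✓ → 579
hazmat_sum2 = 618 + 71 + 698 + 238 + 363 + 458 + 518 + 193 + 440 + 627 + 772 + 393 + 331 + 579 = 6299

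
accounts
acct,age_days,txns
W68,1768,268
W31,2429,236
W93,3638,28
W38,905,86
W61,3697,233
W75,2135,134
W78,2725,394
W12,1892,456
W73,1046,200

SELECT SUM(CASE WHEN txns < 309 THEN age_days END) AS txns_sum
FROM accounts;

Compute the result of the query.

15618

acct=W68: ✓ → 1768
acct=W31: ✓ → 2429
acct=W93: ✓ → 3638
acct=W38: ✓ → 905
acct=W61: ✓ → 3697
acct=W75: ✓ → 2135
acct=W78: ✗
acct=W12: ✗
acct=W73: ✓ → 1046
txns_sum = 1768 + 2429 + 3638 + 905 + 3697 + 2135 + 1046 = 15618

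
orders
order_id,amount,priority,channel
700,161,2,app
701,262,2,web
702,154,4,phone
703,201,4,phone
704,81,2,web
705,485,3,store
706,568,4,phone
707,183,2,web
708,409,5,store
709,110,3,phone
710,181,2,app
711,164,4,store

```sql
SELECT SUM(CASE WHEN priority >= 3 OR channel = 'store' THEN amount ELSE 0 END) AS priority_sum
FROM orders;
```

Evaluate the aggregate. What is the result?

2091

order_id=700: ✗
order_id=701: ✗
order_id=702: ✓ → 154
order_id=703: ✓ → 201
order_id=704: ✗
order_id=705: ✓ → 485
order_id=706: ✓ → 568
order_id=707: ✗
order_id=708: ✓ → 409
order_id=709: ✓ → 110
order_id=710: ✗
order_id=711: ✓ → 164
priority_sum = 154 + 201 + 485 + 568 + 409 + 110 + 164 = 2091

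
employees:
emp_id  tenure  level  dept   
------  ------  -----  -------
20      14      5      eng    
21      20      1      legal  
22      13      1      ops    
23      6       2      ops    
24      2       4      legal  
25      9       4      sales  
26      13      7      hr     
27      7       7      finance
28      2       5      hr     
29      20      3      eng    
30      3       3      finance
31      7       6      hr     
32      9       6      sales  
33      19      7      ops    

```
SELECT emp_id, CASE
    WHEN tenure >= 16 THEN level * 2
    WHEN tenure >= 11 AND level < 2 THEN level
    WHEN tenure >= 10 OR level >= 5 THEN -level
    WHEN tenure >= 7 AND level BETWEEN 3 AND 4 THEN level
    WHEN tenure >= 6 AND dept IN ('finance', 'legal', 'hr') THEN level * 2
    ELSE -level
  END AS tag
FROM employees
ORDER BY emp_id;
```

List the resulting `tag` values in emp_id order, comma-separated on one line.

emp_id=20: tenure >= 10 OR level >= 5 → -5
emp_id=21: tenure >= 16 → 2
emp_id=22: tenure >= 11 AND level < 2 → 1
emp_id=23: ELSE → -2
emp_id=24: ELSE → -4
emp_id=25: tenure >= 7 AND level BETWEEN 3 AND 4 → 4
emp_id=26: tenure >= 10 OR level >= 5 → -7
emp_id=27: tenure >= 10 OR level >= 5 → -7
emp_id=28: tenure >= 10 OR level >= 5 → -5
emp_id=29: tenure >= 16 → 6
emp_id=30: ELSE → -3
emp_id=31: tenure >= 10 OR level >= 5 → -6
emp_id=32: tenure >= 10 OR level >= 5 → -6
emp_id=33: tenure >= 16 → 14

-5, 2, 1, -2, -4, 4, -7, -7, -5, 6, -3, -6, -6, 14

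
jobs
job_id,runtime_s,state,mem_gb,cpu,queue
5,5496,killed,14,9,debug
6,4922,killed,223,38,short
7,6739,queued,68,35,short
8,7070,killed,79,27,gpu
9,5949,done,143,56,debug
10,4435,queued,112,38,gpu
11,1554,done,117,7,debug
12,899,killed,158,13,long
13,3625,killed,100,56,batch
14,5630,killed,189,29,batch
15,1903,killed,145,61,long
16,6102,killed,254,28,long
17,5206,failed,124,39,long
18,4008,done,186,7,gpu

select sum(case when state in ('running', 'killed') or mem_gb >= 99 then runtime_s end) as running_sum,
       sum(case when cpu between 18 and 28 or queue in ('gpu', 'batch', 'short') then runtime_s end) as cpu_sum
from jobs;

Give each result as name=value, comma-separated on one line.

[running_sum: state in ('running', 'killed') or mem_gb >= 99]
job_id=5: ✓ → 5496
job_id=6: ✓ → 4922
job_id=7: ✗
job_id=8: ✓ → 7070
job_id=9: ✓ → 5949
job_id=10: ✓ → 4435
job_id=11: ✓ → 1554
job_id=12: ✓ → 899
job_id=13: ✓ → 3625
job_id=14: ✓ → 5630
job_id=15: ✓ → 1903
job_id=16: ✓ → 6102
job_id=17: ✓ → 5206
job_id=18: ✓ → 4008
running_sum = 5496 + 4922 + 7070 + 5949 + 4435 + 1554 + 899 + 3625 + 5630 + 1903 + 6102 + 5206 + 4008 = 56799
—
[cpu_sum: cpu between 18 and 28 or queue in ('gpu', 'batch', 'short')]
job_id=5: ✗
job_id=6: ✓ → 4922
job_id=7: ✓ → 6739
job_id=8: ✓ → 7070
job_id=9: ✗
job_id=10: ✓ → 4435
job_id=11: ✗
job_id=12: ✗
job_id=13: ✓ → 3625
job_id=14: ✓ → 5630
job_id=15: ✗
job_id=16: ✓ → 6102
job_id=17: ✗
job_id=18: ✓ → 4008
cpu_sum = 4922 + 6739 + 7070 + 4435 + 3625 + 5630 + 6102 + 4008 = 42531

running_sum=56799, cpu_sum=42531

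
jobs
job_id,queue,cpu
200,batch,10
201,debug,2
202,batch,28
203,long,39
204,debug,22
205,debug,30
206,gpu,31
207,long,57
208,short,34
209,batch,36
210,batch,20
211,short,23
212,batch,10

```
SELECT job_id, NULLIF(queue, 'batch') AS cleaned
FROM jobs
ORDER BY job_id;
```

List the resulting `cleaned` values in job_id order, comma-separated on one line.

NULL, debug, NULL, long, debug, debug, gpu, long, short, NULL, NULL, short, NULL

job_id=200: queue=batch vs batch: equal → NULL
job_id=201: queue=debug vs batch: differ → debug
job_id=202: queue=batch vs batch: equal → NULL
job_id=203: queue=long vs batch: differ → long
job_id=204: queue=debug vs batch: differ → debug
job_id=205: queue=debug vs batch: differ → debug
job_id=206: queue=gpu vs batch: differ → gpu
job_id=207: queue=long vs batch: differ → long
job_id=208: queue=short vs batch: differ → short
job_id=209: queue=batch vs batch: equal → NULL
job_id=210: queue=batch vs batch: equal → NULL
job_id=211: queue=short vs batch: differ → short
job_id=212: queue=batch vs batch: equal → NULL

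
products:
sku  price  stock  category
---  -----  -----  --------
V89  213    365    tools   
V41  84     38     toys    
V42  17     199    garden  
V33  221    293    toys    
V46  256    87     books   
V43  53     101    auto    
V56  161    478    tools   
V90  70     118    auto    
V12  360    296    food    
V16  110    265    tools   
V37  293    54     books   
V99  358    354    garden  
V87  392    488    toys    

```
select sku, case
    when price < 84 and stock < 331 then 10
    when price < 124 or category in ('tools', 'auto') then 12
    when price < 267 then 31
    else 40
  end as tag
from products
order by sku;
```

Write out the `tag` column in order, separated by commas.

40, 12, 31, 40, 12, 10, 10, 31, 12, 40, 12, 10, 40

sku=V12: ELSE → 40
sku=V16: price < 124 or category in ('tools', 'auto') → 12
sku=V33: price < 267 → 31
sku=V37: ELSE → 40
sku=V41: price < 124 or category in ('tools', 'auto') → 12
sku=V42: price < 84 and stock < 331 → 10
sku=V43: price < 84 and stock < 331 → 10
sku=V46: price < 267 → 31
sku=V56: price < 124 or category in ('tools', 'auto') → 12
sku=V87: ELSE → 40
sku=V89: price < 124 or category in ('tools', 'auto') → 12
sku=V90: price < 84 and stock < 331 → 10
sku=V99: ELSE → 40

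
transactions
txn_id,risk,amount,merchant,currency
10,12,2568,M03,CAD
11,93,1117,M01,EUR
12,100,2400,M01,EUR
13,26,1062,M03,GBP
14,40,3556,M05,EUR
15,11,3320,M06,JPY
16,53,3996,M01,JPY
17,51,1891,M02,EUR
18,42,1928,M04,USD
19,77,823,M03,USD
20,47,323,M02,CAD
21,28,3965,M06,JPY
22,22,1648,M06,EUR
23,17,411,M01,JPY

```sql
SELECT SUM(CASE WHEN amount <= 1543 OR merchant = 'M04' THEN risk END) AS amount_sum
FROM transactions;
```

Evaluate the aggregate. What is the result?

txn_id=10: ✗
txn_id=11: ✓ → 93
txn_id=12: ✗
txn_id=13: ✓ → 26
txn_id=14: ✗
txn_id=15: ✗
txn_id=16: ✗
txn_id=17: ✗
txn_id=18: ✓ → 42
txn_id=19: ✓ → 77
txn_id=20: ✓ → 47
txn_id=21: ✗
txn_id=22: ✗
txn_id=23: ✓ → 17
amount_sum = 93 + 26 + 42 + 77 + 47 + 17 = 302

302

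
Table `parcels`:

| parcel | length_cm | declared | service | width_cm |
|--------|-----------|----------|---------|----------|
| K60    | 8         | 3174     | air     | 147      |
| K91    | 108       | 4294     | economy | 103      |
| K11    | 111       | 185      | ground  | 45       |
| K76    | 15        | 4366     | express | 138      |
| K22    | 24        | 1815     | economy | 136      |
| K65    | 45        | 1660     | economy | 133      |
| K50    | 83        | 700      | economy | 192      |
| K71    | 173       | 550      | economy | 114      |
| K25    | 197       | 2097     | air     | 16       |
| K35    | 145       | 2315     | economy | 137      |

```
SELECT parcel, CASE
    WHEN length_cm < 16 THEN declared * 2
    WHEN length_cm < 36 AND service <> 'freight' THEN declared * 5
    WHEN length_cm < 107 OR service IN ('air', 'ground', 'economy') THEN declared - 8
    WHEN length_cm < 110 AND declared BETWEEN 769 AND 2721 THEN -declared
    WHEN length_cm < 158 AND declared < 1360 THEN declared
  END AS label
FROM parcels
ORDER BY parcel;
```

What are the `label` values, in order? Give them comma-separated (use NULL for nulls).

parcel=K11: length_cm < 107 OR service IN ('air', 'ground', 'economy') → 177
parcel=K22: length_cm < 36 AND service <> 'freight' → 9075
parcel=K25: length_cm < 107 OR service IN ('air', 'ground', 'economy') → 2089
parcel=K35: length_cm < 107 OR service IN ('air', 'ground', 'economy') → 2307
parcel=K50: length_cm < 107 OR service IN ('air', 'ground', 'economy') → 692
parcel=K60: length_cm < 16 → 6348
parcel=K65: length_cm < 107 OR service IN ('air', 'ground', 'economy') → 1652
parcel=K71: length_cm < 107 OR service IN ('air', 'ground', 'economy') → 542
parcel=K76: length_cm < 16 → 8732
parcel=K91: length_cm < 107 OR service IN ('air', 'ground', 'economy') → 4286

177, 9075, 2089, 2307, 692, 6348, 1652, 542, 8732, 4286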